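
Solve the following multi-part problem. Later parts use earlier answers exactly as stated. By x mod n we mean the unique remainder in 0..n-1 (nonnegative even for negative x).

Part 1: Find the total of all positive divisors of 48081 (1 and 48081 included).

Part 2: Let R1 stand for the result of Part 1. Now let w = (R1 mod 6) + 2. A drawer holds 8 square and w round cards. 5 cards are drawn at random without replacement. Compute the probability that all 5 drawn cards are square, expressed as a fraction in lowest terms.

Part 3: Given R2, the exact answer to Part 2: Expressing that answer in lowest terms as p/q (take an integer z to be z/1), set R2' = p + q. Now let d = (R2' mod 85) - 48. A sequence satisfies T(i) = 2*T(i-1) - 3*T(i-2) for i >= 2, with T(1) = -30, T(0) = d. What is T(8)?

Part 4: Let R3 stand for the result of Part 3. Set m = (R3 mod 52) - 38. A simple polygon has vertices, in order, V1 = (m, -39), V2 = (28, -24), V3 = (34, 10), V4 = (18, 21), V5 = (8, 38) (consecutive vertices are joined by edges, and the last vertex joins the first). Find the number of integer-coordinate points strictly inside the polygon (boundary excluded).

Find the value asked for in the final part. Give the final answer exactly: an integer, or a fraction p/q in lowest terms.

1926

Part 1: 48081 = 3 * 11 * 31 * 47; sigma = (1 + 3) * (1 + 11) * (1 + 31) * (1 + 47) = 4 * 12 * 32 * 48 = 73728; answer 73728
Part 2: R1 = 73728; w = 2; total draws C(10,5) = 252; favorable C(8,5) = 56; P = 2/9; answer 2/9
Part 3: R2 = 2/9; threaded value p + q = 11; d = -37; T(2) = 2*(-30) - 3*(-37) = 51; iterating: T(2)=51, T(3)=192, T(4)=231, T(5)=-114, T(6)=-921, T(7)=-1500, T(8)=-237; answer -237
Part 4: R3 = -237; m = -15; cross terms: (-15*-24 - 28*-39)=1452, (28*10 - 34*-24)=1096, (34*21 - 18*10)=534, (18*38 - 8*21)=516, (8*-39 - -15*38)=258; twice the area = |3856| = 3856; area = 1928; boundary points = 1 + 2 + 1 + 1 + 1 = 6; strictly interior points = area - boundary/2 + 1 = 1926; answer 1926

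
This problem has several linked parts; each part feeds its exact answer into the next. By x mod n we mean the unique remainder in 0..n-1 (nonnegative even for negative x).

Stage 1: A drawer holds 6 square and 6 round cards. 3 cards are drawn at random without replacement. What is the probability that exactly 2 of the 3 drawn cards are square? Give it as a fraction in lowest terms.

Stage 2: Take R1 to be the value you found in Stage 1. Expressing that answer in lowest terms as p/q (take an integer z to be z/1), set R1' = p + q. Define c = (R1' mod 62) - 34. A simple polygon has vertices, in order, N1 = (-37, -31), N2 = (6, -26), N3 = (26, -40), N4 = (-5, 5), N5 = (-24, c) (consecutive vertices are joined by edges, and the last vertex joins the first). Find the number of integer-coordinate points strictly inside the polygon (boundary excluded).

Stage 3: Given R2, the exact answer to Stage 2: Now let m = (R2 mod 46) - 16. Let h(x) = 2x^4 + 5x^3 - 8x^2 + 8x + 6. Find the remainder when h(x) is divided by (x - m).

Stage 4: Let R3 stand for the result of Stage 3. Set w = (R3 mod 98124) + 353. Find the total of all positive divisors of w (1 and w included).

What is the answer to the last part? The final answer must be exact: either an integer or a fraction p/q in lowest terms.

Stage 1: total draws C(12,3) = 220; favorable C(6,2)*C(6,1) = 90; P = 9/22; answer 9/22
Stage 2: R1 = 9/22; threaded value p + q = 31; c = -3; cross terms: (-37*-26 - 6*-31)=1148, (6*-40 - 26*-26)=436, (26*5 - -5*-40)=-70, (-5*-3 - -24*5)=135, (-24*-31 - -37*-3)=633; twice the area = |2282| = 2282; area = 1141; boundary points = 1 + 2 + 1 + 1 + 1 = 6; strictly interior points = area - boundary/2 + 1 = 1139; answer 1139
Stage 3: R2 = 1139; m = 19; remainder = value at the root: 2*(19)^4 + 5*(19)^3 - 8*(19)^2 + 8*(19)^1 + 6 = (260642) + (34295) + (-2888) + (152) + (6) = 292207; answer 292207
Stage 4: R3 = 292207; w = 96312; 96312 = 2^3 * 3 * 4013; sigma = (1 + 2 + 4 + 8) * (1 + 3) * (1 + 4013) = 15 * 4 * 4014 = 240840; answer 240840

240840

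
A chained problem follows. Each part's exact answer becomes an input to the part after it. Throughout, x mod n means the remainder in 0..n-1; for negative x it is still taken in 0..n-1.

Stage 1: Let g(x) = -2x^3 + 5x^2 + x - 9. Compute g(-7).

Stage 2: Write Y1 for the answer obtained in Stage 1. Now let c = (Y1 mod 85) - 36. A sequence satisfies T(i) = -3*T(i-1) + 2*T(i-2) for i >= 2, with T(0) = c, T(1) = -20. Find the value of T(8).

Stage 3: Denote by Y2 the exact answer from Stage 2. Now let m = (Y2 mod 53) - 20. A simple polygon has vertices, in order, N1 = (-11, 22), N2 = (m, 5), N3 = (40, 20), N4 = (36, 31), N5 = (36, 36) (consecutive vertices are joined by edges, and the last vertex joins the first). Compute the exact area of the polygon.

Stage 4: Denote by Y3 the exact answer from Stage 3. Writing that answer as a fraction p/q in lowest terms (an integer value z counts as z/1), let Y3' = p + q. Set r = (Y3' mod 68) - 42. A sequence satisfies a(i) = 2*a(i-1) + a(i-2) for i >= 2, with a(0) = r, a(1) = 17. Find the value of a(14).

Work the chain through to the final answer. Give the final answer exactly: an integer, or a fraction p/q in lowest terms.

Stage 1: -2*(-7)^3 + 5*(-7)^2 + 1*(-7)^1 - 9 = (686) + (245) + (-7) + (-9) = 915; answer 915
Stage 2: Y1 = 915; c = 29; T(2) = -3*(-20) + 2*(29) = 118; iterating: T(2)=118, T(3)=-394, T(4)=1418, T(5)=-5042, T(6)=17962, T(7)=-63970, T(8)=227834; answer 227834
Stage 3: Y2 = 227834; m = 20; cross terms: (-11*5 - 20*22)=-495, (20*20 - 40*5)=200, (40*31 - 36*20)=520, (36*36 - 36*31)=180, (36*22 - -11*36)=1188; twice the area = |1593| = 1593; area = 1593/2; answer 1593/2
Stage 4: Y3 = 1593/2; threaded value p + q = 1595; r = -11; a(2) = 2*(17) + 1*(-11) = 23; iterating: a(2)=23, a(3)=63, a(4)=149, a(5)=361, a(6)=871, a(7)=2103, a(8)=5077, a(9)=12257, a(10)=29591, a(11)=71439, a(12)=172469, a(13)=416377, a(14)=1005223; answer 1005223

1005223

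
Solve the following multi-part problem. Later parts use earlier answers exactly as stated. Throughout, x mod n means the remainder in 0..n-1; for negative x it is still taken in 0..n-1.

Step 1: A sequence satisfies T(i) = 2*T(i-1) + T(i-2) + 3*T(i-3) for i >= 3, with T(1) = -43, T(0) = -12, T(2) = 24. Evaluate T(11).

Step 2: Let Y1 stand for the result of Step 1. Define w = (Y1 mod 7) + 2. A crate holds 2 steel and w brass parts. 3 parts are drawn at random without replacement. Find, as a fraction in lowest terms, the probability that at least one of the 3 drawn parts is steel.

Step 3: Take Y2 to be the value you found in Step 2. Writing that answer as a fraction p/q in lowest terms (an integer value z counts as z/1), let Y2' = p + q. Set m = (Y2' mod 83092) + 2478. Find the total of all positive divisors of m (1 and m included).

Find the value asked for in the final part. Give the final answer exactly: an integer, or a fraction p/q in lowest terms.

Step 1: T(3) = 2*(24) + 1*(-43) + 3*(-12) = -31; iterating: T(3)=-31, T(4)=-167, T(5)=-293, T(6)=-846, T(7)=-2486, T(8)=-6697, T(9)=-18418, T(10)=-50991, T(11)=-140491; answer -140491
Step 2: Y1 = -140491; w = 8; total draws C(10,3) = 120; complement C(8,3) = 56; favorable 120 - 56 = 64; P = 8/15; answer 8/15
Step 3: Y2 = 8/15; threaded value p + q = 23; m = 2501; 2501 = 41 * 61; sigma = (1 + 41) * (1 + 61) = 42 * 62 = 2604; answer 2604

2604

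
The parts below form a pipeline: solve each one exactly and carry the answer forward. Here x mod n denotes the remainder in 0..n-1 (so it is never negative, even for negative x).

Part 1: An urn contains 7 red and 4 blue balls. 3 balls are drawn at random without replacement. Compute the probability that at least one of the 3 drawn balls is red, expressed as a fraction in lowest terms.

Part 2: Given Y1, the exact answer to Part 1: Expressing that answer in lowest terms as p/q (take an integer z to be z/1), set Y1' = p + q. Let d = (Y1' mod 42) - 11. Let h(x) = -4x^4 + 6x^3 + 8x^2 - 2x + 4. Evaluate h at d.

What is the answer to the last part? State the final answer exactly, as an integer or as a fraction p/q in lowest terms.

Part 1: total draws C(11,3) = 165; complement C(4,3) = 4; favorable 165 - 4 = 161; P = 161/165; answer 161/165
Part 2: Y1 = 161/165; threaded value p + q = 326; d = 21; -4*(21)^4 + 6*(21)^3 + 8*(21)^2 - 2*(21)^1 + 4 = (-777924) + (55566) + (3528) + (-42) + (4) = -718868; answer -718868

-718868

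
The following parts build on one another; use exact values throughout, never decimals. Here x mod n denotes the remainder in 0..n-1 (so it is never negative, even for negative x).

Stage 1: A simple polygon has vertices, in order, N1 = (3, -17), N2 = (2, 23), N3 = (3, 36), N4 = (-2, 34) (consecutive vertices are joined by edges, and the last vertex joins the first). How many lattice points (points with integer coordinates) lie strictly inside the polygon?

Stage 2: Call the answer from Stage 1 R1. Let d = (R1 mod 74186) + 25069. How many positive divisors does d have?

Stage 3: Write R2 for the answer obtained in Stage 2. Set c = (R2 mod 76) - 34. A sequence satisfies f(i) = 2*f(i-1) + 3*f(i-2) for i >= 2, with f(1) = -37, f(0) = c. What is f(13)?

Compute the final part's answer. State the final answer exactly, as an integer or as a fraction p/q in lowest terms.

Stage 1: cross terms: (3*23 - 2*-17)=103, (2*36 - 3*23)=3, (3*34 - -2*36)=174, (-2*-17 - 3*34)=-68; twice the area = |212| = 212; area = 106; boundary points = 1 + 1 + 1 + 1 = 4; strictly interior points = area - boundary/2 + 1 = 105; answer 105
Stage 2: R1 = 105; d = 25174; 25174 = 2 * 41 * 307; number of divisors = (1+1) * (1+1) * (1+1) = 8; answer 8
Stage 3: R2 = 8; c = -26; f(2) = 2*(-37) + 3*(-26) = -152; iterating: f(2)=-152, f(3)=-415, f(4)=-1286, f(5)=-3817, f(6)=-11492, f(7)=-34435, f(8)=-103346, f(9)=-309997, f(10)=-930032, f(11)=-2790055, f(12)=-8370206, f(13)=-25110577; answer -25110577

-25110577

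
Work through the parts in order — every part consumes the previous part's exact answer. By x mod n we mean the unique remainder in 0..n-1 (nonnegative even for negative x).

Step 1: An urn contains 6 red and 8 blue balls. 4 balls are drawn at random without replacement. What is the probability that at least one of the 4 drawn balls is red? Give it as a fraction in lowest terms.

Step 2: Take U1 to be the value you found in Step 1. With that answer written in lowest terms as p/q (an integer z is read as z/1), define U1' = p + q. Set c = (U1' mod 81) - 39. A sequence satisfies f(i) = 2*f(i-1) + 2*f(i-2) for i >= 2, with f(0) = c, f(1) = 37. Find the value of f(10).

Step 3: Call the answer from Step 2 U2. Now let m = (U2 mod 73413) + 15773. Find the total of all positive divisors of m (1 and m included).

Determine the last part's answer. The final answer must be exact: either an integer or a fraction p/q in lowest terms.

Step 1: total draws C(14,4) = 1001; complement C(8,4) = 70; favorable 1001 - 70 = 931; P = 133/143; answer 133/143
Step 2: U1 = 133/143; threaded value p + q = 276; c = -6; f(2) = 2*(37) + 2*(-6) = 62; iterating: f(2)=62, f(3)=198, f(4)=520, f(5)=1436, f(6)=3912, f(7)=10696, f(8)=29216, f(9)=79824, f(10)=218080; answer 218080
Step 3: U2 = 218080; m = 87027; 87027 = 3 * 29009; sigma = (1 + 3) * (1 + 29009) = 4 * 29010 = 116040; answer 116040

116040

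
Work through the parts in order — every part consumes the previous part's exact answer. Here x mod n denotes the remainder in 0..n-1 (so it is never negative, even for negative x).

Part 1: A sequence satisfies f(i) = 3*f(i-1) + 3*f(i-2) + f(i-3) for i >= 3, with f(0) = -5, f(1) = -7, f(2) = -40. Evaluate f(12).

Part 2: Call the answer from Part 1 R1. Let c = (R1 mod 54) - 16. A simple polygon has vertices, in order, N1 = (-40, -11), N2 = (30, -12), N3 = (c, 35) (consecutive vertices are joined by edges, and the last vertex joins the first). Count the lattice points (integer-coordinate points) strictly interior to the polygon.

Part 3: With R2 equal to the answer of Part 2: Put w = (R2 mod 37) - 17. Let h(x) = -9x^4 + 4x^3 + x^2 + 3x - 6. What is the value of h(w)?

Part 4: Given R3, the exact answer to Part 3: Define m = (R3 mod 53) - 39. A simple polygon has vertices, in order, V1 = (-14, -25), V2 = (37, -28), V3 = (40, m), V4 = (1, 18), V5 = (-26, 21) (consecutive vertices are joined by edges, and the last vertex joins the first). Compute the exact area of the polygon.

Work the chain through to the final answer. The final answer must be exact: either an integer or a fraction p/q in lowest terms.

2439

Part 1: f(3) = 3*(-40) + 3*(-7) + 1*(-5) = -146; iterating: f(3)=-146, f(4)=-565, f(5)=-2173, f(6)=-8360, f(7)=-32164, f(8)=-123745, f(9)=-476087, f(10)=-1831660, f(11)=-7046986, f(12)=-27112025; answer -27112025
Part 2: R1 = -27112025; c = 9; cross terms: (-40*-12 - 30*-11)=810, (30*35 - 9*-12)=1158, (9*-11 - -40*35)=1301; twice the area = |3269| = 3269; area = 3269/2; boundary points = 1 + 1 + 1 = 3; strictly interior points = area - boundary/2 + 1 = 1634; answer 1634
Part 3: R2 = 1634; w = -11; -9*(-11)^4 + 4*(-11)^3 + 1*(-11)^2 + 3*(-11)^1 - 6 = (-131769) + (-5324) + (121) + (-33) + (-6) = -137011; answer -137011
Part 4: R3 = -137011; m = 8; cross terms: (-14*-28 - 37*-25)=1317, (37*8 - 40*-28)=1416, (40*18 - 1*8)=712, (1*21 - -26*18)=489, (-26*-25 - -14*21)=944; twice the area = |4878| = 4878; area = 2439; answer 2439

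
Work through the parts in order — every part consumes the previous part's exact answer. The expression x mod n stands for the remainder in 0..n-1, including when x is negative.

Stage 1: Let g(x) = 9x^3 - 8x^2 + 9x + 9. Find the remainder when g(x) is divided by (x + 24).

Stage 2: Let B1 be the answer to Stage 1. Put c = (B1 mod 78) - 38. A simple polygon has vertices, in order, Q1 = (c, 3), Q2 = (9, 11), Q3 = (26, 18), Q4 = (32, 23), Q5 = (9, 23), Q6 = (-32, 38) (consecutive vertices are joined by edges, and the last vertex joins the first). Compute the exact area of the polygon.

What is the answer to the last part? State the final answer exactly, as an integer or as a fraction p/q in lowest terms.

2003/2

Stage 1: remainder = value at the root: 9*(-24)^3 - 8*(-24)^2 + 9*(-24)^1 + 9 = (-124416) + (-4608) + (-216) + (9) = -129231; answer -129231
Stage 2: B1 = -129231; c = -23; cross terms: (-23*11 - 9*3)=-280, (9*18 - 26*11)=-124, (26*23 - 32*18)=22, (32*23 - 9*23)=529, (9*38 - -32*23)=1078, (-32*3 - -23*38)=778; twice the area = |2003| = 2003; area = 2003/2; answer 2003/2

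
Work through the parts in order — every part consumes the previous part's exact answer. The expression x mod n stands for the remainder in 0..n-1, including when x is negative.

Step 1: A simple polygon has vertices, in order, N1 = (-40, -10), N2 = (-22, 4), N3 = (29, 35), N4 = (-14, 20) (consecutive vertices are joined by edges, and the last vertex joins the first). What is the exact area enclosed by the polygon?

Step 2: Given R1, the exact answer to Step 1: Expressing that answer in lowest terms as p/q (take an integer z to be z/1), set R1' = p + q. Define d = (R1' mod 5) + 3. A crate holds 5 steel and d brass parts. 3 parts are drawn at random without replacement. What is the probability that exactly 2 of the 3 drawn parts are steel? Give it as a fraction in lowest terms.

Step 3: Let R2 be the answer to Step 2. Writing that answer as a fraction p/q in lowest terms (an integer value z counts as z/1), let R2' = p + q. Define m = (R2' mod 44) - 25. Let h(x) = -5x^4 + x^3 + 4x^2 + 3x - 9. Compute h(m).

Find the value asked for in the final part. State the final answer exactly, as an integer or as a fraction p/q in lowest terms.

Step 1: cross terms: (-40*4 - -22*-10)=-380, (-22*35 - 29*4)=-886, (29*20 - -14*35)=1070, (-14*-10 - -40*20)=940; twice the area = |744| = 744; area = 372; answer 372
Step 2: R1 = 372; threaded value p + q = 373; d = 6; total draws C(11,3) = 165; favorable C(5,2)*C(6,1) = 60; P = 4/11; answer 4/11
Step 3: R2 = 4/11; threaded value p + q = 15; m = -10; -5*(-10)^4 + 1*(-10)^3 + 4*(-10)^2 + 3*(-10)^1 - 9 = (-50000) + (-1000) + (400) + (-30) + (-9) = -50639; answer -50639

-50639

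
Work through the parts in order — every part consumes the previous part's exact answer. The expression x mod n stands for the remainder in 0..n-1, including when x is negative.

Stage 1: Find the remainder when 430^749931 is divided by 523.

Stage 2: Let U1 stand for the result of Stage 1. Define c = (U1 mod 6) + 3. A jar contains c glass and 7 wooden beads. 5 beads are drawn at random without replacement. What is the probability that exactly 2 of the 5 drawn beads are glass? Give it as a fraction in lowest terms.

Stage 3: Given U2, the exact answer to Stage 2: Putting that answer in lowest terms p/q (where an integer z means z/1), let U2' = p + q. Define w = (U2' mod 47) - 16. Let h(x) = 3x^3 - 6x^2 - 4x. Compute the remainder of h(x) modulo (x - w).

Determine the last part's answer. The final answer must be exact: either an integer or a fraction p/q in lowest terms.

-7

Stage 1: squarings mod 523: 430^1=430, 430^2=281, 430^4=511, 430^8=144, 430^16=339, 430^32=384, 430^64=493, 430^128=377, 430^256=396, 430^512=439, 430^1024=257, 430^2048=151, 430^4096=312, 430^8192=66, 430^16384=172, 430^32768=296, 430^65536=275, 430^131072=313, 430^262144=168, 430^524288=505; 430^749931 = 430^1 * 430^2 * 430^8 * 430^32 * 430^64 * 430^256 * 430^4096 * 430^8192 * 430^16384 * 430^65536 * 430^131072 * 430^524288 = 444 (mod 523); answer 444
Stage 2: U1 = 444; c = 3; total draws C(10,5) = 252; favorable C(3,2)*C(7,3) = 105; P = 5/12; answer 5/12
Stage 3: U2 = 5/12; threaded value p + q = 17; w = 1; remainder = value at the root: 3*(1)^3 - 6*(1)^2 - 4*(1)^1 = (3) + (-6) + (-4) = -7; answer -7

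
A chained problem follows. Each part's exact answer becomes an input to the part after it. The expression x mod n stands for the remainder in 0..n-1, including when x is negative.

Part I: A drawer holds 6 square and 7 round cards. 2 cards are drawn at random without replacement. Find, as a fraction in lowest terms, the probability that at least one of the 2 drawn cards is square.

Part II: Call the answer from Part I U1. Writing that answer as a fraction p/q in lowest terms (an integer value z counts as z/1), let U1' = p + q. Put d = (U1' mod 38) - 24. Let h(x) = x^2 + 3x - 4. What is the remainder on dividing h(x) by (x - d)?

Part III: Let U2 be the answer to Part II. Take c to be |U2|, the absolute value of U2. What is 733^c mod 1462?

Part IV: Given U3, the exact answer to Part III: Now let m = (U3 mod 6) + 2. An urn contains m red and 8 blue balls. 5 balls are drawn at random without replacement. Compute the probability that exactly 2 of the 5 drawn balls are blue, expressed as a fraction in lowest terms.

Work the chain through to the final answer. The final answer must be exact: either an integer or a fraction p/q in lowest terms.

140/429

Part I: total draws C(13,2) = 78; complement C(7,2) = 21; favorable 78 - 21 = 57; P = 19/26; answer 19/26
Part II: U1 = 19/26; threaded value p + q = 45; d = -17; remainder = value at the root: 1*(-17)^2 + 3*(-17)^1 - 4 = (289) + (-51) + (-4) = 234; answer 234
Part III: U2 = 234; c = 234; squarings mod 1462: 733^1=733, 733^2=735, 733^4=747, 733^8=987, 733^16=477, 733^32=919, 733^64=987, 733^128=477; 733^234 = 733^2 * 733^8 * 733^32 * 733^64 * 733^128 = 293 (mod 1462); answer 293
Part IV: U3 = 293; m = 7; total draws C(15,5) = 3003; favorable C(8,2)*C(7,3) = 980; P = 140/429; answer 140/429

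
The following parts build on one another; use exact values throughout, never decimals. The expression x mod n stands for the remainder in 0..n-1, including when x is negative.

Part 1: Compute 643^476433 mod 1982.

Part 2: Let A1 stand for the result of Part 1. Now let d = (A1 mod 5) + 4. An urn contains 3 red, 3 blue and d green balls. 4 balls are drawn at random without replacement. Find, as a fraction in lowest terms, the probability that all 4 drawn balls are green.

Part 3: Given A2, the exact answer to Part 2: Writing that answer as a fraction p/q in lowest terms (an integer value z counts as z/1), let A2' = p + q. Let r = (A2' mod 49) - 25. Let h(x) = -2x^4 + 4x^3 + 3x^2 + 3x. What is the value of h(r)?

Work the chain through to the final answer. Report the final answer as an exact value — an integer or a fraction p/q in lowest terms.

Part 1: squarings mod 1982: 643^1=643, 643^2=1193, 643^4=173, 643^8=199, 643^16=1943, 643^32=1521, 643^64=447, 643^128=1609, 643^256=389, 643^512=689, 643^1024=1023, 643^2048=33, 643^4096=1089, 643^8192=685, 643^16384=1473, 643^32768=1421, 643^65536=1565, 643^131072=1455, 643^262144=249; 643^476433 = 643^1 * 643^16 * 643^256 * 643^1024 * 643^16384 * 643^65536 * 643^131072 * 643^262144 = 673 (mod 1982); answer 673
Part 2: A1 = 673; d = 7; total draws C(13,4) = 715; favorable C(7,4) = 35; P = 7/143; answer 7/143
Part 3: A2 = 7/143; threaded value p + q = 150; r = -22; -2*(-22)^4 + 4*(-22)^3 + 3*(-22)^2 + 3*(-22)^1 = (-468512) + (-42592) + (1452) + (-66) = -509718; answer -509718

-509718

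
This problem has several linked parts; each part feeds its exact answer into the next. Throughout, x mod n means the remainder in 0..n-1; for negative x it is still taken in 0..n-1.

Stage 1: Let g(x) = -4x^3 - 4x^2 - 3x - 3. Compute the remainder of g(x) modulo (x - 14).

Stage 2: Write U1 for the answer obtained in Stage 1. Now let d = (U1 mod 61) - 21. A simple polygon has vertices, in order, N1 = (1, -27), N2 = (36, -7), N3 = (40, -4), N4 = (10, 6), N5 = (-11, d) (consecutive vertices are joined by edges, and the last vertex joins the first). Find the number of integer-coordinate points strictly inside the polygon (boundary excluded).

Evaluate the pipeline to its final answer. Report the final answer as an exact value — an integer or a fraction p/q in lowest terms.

Stage 1: remainder = value at the root: -4*(14)^3 - 4*(14)^2 - 3*(14)^1 - 3 = (-10976) + (-784) + (-42) + (-3) = -11805; answer -11805
Stage 2: U1 = -11805; d = 8; cross terms: (1*-7 - 36*-27)=965, (36*-4 - 40*-7)=136, (40*6 - 10*-4)=280, (10*8 - -11*6)=146, (-11*-27 - 1*8)=289; twice the area = |1816| = 1816; area = 908; boundary points = 5 + 1 + 10 + 1 + 1 = 18; strictly interior points = area - boundary/2 + 1 = 900; answer 900

900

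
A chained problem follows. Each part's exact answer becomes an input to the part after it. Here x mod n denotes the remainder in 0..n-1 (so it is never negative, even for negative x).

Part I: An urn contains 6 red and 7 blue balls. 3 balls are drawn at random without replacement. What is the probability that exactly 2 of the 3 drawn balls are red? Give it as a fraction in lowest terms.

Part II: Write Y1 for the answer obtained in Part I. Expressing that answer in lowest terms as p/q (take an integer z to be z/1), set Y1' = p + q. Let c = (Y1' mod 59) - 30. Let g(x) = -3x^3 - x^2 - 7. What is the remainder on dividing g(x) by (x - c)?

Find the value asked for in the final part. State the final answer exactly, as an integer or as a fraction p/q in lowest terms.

-1085

Part I: total draws C(13,3) = 286; favorable C(6,2)*C(7,1) = 105; P = 105/286; answer 105/286
Part II: Y1 = 105/286; threaded value p + q = 391; c = 7; remainder = value at the root: -3*(7)^3 - 1*(7)^2 - 7 = (-1029) + (-49) + (-7) = -1085; answer -1085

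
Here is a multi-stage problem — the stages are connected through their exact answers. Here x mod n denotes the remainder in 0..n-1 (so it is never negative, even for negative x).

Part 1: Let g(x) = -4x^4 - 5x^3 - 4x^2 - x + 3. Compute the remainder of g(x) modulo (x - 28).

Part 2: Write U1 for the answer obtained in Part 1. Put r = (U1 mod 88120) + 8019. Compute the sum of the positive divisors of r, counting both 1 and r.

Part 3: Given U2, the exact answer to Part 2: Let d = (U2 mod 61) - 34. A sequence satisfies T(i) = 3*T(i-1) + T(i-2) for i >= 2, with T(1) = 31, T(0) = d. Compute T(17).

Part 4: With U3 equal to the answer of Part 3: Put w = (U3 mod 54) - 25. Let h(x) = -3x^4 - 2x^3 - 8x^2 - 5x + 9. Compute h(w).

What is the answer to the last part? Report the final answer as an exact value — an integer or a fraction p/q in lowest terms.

Part 1: remainder = value at the root: -4*(28)^4 - 5*(28)^3 - 4*(28)^2 - 1*(28)^1 + 3 = (-2458624) + (-109760) + (-3136) + (-28) + (3) = -2571545; answer -2571545
Part 2: U1 = -2571545; r = 80074; 80074 = 2 * 40037; sigma = (1 + 2) * (1 + 40037) = 3 * 40038 = 120114; answer 120114
Part 3: U2 = 120114; d = -29; T(2) = 3*(31) + 1*(-29) = 64; iterating: T(2)=64, T(3)=223, T(4)=733, T(5)=2422, T(6)=7999, T(7)=26419, T(8)=87256, T(9)=288187, T(10)=951817, T(11)=3143638, T(12)=10382731, T(13)=34291831, T(14)=113258224, T(15)=374066503, T(16)=1235457733, T(17)=4080439702; answer 4080439702
Part 4: U3 = 4080439702; w = -15; -3*(-15)^4 - 2*(-15)^3 - 8*(-15)^2 - 5*(-15)^1 + 9 = (-151875) + (6750) + (-1800) + (75) + (9) = -146841; answer -146841

-146841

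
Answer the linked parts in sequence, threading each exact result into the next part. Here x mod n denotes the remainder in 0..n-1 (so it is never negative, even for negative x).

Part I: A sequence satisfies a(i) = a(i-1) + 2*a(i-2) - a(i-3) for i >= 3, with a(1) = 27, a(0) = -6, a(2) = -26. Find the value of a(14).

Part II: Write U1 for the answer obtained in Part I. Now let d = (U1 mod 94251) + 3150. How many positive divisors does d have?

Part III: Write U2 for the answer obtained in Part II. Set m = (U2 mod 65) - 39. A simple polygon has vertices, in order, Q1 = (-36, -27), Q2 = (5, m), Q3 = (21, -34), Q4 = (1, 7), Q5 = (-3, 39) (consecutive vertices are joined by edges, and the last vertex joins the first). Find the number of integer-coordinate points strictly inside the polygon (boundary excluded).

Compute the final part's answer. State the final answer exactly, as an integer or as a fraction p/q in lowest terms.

Part I: a(3) = 1*(-26) + 2*(27) - 1*(-6) = 34; iterating: a(3)=34, a(4)=-45, a(5)=49, a(6)=-75, a(7)=68, a(8)=-131, a(9)=80, a(10)=-250, a(11)=41, a(12)=-539, a(13)=-207, a(14)=-1326; answer -1326
Part II: U1 = -1326; d = 96075; 96075 = 3^2 * 5^2 * 7 * 61; number of divisors = (2+1) * (2+1) * (1+1) * (1+1) = 36; answer 36
Part III: U2 = 36; m = -3; cross terms: (-36*-3 - 5*-27)=243, (5*-34 - 21*-3)=-107, (21*7 - 1*-34)=181, (1*39 - -3*7)=60, (-3*-27 - -36*39)=1485; twice the area = |1862| = 1862; area = 931; boundary points = 1 + 1 + 1 + 4 + 33 = 40; strictly interior points = area - boundary/2 + 1 = 912; answer 912

912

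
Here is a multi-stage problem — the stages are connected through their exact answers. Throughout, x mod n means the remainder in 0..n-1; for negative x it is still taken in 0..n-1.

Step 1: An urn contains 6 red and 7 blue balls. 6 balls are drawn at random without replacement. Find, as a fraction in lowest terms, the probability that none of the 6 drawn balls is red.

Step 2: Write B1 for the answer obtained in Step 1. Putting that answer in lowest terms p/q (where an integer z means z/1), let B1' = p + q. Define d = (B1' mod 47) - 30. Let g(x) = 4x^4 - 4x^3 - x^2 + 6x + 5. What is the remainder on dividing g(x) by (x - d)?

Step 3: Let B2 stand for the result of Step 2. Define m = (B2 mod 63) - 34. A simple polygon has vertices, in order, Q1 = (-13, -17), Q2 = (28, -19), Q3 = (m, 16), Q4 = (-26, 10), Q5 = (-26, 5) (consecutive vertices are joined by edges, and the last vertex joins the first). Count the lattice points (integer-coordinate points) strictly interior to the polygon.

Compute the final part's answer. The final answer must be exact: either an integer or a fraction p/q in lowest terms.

Step 1: total draws C(13,6) = 1716; favorable C(7,6) = 7; P = 7/1716; answer 7/1716
Step 2: B1 = 7/1716; threaded value p + q = 1723; d = 1; remainder = value at the root: 4*(1)^4 - 4*(1)^3 - 1*(1)^2 + 6*(1)^1 + 5 = (4) + (-4) + (-1) + (6) + (5) = 10; answer 10
Step 3: B2 = 10; m = -24; cross terms: (-13*-19 - 28*-17)=723, (28*16 - -24*-19)=-8, (-24*10 - -26*16)=176, (-26*5 - -26*10)=130, (-26*-17 - -13*5)=507; twice the area = |1528| = 1528; area = 764; boundary points = 1 + 1 + 2 + 5 + 1 = 10; strictly interior points = area - boundary/2 + 1 = 760; answer 760

760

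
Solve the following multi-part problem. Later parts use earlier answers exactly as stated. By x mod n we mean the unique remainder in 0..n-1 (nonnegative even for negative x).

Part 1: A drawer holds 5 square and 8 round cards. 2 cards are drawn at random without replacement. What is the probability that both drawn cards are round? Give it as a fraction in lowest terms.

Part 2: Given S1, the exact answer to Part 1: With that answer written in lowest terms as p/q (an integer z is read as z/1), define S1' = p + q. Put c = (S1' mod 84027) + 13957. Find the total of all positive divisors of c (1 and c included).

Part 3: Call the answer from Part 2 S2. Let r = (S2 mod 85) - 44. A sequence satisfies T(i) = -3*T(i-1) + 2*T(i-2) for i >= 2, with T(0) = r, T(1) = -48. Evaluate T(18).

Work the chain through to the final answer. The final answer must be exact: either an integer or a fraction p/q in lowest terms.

Part 1: total draws C(13,2) = 78; favorable C(8,2) = 28; P = 14/39; answer 14/39
Part 2: S1 = 14/39; threaded value p + q = 53; c = 14010; 14010 = 2 * 3 * 5 * 467; sigma = (1 + 2) * (1 + 3) * (1 + 5) * (1 + 467) = 3 * 4 * 6 * 468 = 33696; answer 33696
Part 3: S2 = 33696; r = -8; T(2) = -3*(-48) + 2*(-8) = 128; iterating: T(2)=128, T(3)=-480, T(4)=1696, T(5)=-6048, T(6)=21536, T(7)=-76704, T(8)=273184, T(9)=-972960, T(10)=3465248, T(11)=-12341664, T(12)=43955488, T(13)=-156549792, T(14)=557560352, T(15)=-1985780640, T(16)=7072462624, T(17)=-25188949152, T(18)=89711772704; answer 89711772704

89711772704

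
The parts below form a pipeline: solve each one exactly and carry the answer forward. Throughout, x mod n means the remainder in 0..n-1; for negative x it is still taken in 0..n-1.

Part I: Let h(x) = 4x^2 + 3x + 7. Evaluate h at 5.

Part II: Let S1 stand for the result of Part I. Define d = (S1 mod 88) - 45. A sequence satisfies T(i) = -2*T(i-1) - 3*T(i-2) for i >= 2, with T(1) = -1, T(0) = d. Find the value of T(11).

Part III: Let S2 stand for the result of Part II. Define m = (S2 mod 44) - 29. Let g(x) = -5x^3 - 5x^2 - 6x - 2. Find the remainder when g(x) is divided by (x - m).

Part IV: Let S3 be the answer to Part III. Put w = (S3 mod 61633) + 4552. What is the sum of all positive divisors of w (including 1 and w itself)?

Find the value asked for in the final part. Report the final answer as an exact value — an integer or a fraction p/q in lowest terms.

11088

Part I: 4*(5)^2 + 3*(5)^1 + 7 = (100) + (15) + (7) = 122; answer 122
Part II: S1 = 122; d = -11; T(2) = -2*(-1) - 3*(-11) = 35; iterating: T(2)=35, T(3)=-67, T(4)=29, T(5)=143, T(6)=-373, T(7)=317, T(8)=485, T(9)=-1921, T(10)=2387, T(11)=989; answer 989
Part III: S2 = 989; m = -8; remainder = value at the root: -5*(-8)^3 - 5*(-8)^2 - 6*(-8)^1 - 2 = (2560) + (-320) + (48) + (-2) = 2286; answer 2286
Part IV: S3 = 2286; w = 6838; 6838 = 2 * 13 * 263; sigma = (1 + 2) * (1 + 13) * (1 + 263) = 3 * 14 * 264 = 11088; answer 11088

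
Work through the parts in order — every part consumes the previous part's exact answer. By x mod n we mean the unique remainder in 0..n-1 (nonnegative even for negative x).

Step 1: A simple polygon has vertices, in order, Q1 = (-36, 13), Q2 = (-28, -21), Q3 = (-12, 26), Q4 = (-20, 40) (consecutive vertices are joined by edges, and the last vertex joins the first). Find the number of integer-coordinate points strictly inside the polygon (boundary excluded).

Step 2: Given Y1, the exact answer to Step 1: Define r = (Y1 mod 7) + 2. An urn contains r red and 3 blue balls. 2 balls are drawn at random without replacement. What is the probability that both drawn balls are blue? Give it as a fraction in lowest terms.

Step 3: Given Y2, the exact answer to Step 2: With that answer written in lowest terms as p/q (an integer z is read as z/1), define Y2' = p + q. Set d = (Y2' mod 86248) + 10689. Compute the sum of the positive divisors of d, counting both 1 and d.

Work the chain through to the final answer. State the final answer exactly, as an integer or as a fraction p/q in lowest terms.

11736

Step 1: cross terms: (-36*-21 - -28*13)=1120, (-28*26 - -12*-21)=-980, (-12*40 - -20*26)=40, (-20*13 - -36*40)=1180; twice the area = |1360| = 1360; area = 680; boundary points = 2 + 1 + 2 + 1 = 6; strictly interior points = area - boundary/2 + 1 = 678; answer 678
Step 2: Y1 = 678; r = 8; total draws C(11,2) = 55; favorable C(3,2) = 3; P = 3/55; answer 3/55
Step 3: Y2 = 3/55; threaded value p + q = 58; d = 10747; 10747 = 11 * 977; sigma = (1 + 11) * (1 + 977) = 12 * 978 = 11736; answer 11736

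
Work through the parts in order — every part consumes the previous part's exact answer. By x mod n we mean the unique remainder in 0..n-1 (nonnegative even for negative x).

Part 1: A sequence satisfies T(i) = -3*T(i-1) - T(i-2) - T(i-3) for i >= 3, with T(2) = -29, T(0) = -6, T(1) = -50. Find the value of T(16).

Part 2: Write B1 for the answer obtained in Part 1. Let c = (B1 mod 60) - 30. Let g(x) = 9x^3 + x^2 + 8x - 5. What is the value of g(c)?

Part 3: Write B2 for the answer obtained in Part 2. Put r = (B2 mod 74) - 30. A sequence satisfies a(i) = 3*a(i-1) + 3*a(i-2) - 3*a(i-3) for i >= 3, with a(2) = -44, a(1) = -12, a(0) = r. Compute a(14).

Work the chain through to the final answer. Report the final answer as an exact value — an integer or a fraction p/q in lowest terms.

-332866422

Part 1: T(3) = -3*(-29) - 1*(-50) - 1*(-6) = 143; iterating: T(3)=143, T(4)=-350, T(5)=936, T(6)=-2601, T(7)=7217, T(8)=-19986, T(9)=55342, T(10)=-153257, T(11)=424415, T(12)=-1175330, T(13)=3254832, T(14)=-9013581, T(15)=24961241, T(16)=-69124974; answer -69124974
Part 2: B1 = -69124974; c = -24; 9*(-24)^3 + 1*(-24)^2 + 8*(-24)^1 - 5 = (-124416) + (576) + (-192) + (-5) = -124037; answer -124037
Part 3: B2 = -124037; r = 31; a(3) = 3*(-44) + 3*(-12) - 3*(31) = -261; iterating: a(3)=-261, a(4)=-879, a(5)=-3288, a(6)=-11718, a(7)=-42381, a(8)=-152433, a(9)=-549288, a(10)=-1978020, a(11)=-7124625, a(12)=-25660071, a(13)=-92420028, a(14)=-332866422; answer -332866422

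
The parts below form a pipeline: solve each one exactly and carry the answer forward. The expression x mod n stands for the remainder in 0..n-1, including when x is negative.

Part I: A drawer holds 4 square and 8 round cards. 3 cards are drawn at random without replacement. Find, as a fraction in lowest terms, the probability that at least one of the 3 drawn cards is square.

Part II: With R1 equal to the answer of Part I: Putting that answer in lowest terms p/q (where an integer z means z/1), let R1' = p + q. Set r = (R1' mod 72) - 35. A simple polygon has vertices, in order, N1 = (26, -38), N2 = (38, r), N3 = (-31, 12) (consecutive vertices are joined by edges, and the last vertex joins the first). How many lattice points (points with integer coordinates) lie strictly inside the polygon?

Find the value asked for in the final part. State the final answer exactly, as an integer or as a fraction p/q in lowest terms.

Part I: total draws C(12,3) = 220; complement C(8,3) = 56; favorable 220 - 56 = 164; P = 41/55; answer 41/55
Part II: R1 = 41/55; threaded value p + q = 96; r = -11; cross terms: (26*-11 - 38*-38)=1158, (38*12 - -31*-11)=115, (-31*-38 - 26*12)=866; twice the area = |2139| = 2139; area = 2139/2; boundary points = 3 + 23 + 1 = 27; strictly interior points = area - boundary/2 + 1 = 1057; answer 1057

1057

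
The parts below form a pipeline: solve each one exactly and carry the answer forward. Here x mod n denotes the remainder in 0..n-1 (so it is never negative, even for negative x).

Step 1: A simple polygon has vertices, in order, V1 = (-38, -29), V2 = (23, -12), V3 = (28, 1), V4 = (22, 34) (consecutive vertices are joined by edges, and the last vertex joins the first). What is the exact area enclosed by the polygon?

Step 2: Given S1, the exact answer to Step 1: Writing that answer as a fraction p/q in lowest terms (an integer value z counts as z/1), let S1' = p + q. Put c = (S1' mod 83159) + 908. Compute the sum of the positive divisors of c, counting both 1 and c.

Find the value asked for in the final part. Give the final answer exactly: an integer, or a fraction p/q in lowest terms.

5472

Step 1: cross terms: (-38*-12 - 23*-29)=1123, (23*1 - 28*-12)=359, (28*34 - 22*1)=930, (22*-29 - -38*34)=654; twice the area = |3066| = 3066; area = 1533; answer 1533
Step 2: S1 = 1533; threaded value p + q = 1534; c = 2442; 2442 = 2 * 3 * 11 * 37; sigma = (1 + 2) * (1 + 3) * (1 + 11) * (1 + 37) = 3 * 4 * 12 * 38 = 5472; answer 5472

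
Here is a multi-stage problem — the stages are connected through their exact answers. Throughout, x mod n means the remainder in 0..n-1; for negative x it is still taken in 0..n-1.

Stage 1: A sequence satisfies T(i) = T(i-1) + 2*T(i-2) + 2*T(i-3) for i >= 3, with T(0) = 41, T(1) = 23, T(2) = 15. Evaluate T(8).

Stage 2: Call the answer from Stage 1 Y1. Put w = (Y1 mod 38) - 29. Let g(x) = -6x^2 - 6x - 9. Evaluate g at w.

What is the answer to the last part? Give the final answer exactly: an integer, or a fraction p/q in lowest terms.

-2289

Stage 1: T(3) = 1*(15) + 2*(23) + 2*(41) = 143; iterating: T(3)=143, T(4)=219, T(5)=535, T(6)=1259, T(7)=2767, T(8)=6355; answer 6355
Stage 2: Y1 = 6355; w = -20; -6*(-20)^2 - 6*(-20)^1 - 9 = (-2400) + (120) + (-9) = -2289; answer -2289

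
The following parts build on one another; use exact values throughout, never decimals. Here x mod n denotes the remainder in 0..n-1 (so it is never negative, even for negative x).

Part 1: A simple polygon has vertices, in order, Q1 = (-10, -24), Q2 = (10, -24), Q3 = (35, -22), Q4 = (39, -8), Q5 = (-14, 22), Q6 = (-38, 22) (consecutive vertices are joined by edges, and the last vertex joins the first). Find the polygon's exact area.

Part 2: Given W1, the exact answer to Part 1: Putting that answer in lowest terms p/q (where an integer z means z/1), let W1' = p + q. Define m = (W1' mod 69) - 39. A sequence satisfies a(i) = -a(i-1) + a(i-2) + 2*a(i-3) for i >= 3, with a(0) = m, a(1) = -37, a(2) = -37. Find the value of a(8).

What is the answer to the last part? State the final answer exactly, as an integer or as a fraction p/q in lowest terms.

-25

Part 1: cross terms: (-10*-24 - 10*-24)=480, (10*-22 - 35*-24)=620, (35*-8 - 39*-22)=578, (39*22 - -14*-8)=746, (-14*22 - -38*22)=528, (-38*-24 - -10*22)=1132; twice the area = |4084| = 4084; area = 2042; answer 2042
Part 2: W1 = 2042; threaded value p + q = 2043; m = 3; a(3) = -1*(-37) + 1*(-37) + 2*(3) = 6; iterating: a(3)=6, a(4)=-117, a(5)=49, a(6)=-154, a(7)=-31, a(8)=-25; answer -25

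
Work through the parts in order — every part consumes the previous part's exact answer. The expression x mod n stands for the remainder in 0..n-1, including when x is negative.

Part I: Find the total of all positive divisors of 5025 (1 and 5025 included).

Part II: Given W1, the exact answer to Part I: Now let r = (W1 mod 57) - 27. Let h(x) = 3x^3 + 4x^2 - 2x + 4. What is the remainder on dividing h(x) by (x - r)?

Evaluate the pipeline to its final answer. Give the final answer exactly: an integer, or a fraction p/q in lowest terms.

Part I: 5025 = 3 * 5^2 * 67; sigma = (1 + 3) * (1 + 5 + 25) * (1 + 67) = 4 * 31 * 68 = 8432; answer 8432
Part II: W1 = 8432; r = 26; remainder = value at the root: 3*(26)^3 + 4*(26)^2 - 2*(26)^1 + 4 = (52728) + (2704) + (-52) + (4) = 55384; answer 55384

55384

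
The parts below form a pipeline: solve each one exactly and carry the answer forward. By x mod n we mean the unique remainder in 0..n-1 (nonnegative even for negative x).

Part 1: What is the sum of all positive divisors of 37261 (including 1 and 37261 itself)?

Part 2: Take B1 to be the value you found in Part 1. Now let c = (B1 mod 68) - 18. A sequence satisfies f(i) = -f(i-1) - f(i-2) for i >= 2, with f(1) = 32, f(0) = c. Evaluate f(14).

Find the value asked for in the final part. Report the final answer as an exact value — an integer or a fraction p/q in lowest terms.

-38

Part 1: 37261 = 7 * 5323; sigma = (1 + 7) * (1 + 5323) = 8 * 5324 = 42592; answer 42592
Part 2: B1 = 42592; c = 6; f(2) = -1*(32) - 1*(6) = -38; iterating: f(2)=-38, f(3)=6, f(4)=32, f(5)=-38, f(6)=6, f(7)=32, f(8)=-38, f(9)=6, f(10)=32, f(11)=-38, f(12)=6, f(13)=32, f(14)=-38; answer -38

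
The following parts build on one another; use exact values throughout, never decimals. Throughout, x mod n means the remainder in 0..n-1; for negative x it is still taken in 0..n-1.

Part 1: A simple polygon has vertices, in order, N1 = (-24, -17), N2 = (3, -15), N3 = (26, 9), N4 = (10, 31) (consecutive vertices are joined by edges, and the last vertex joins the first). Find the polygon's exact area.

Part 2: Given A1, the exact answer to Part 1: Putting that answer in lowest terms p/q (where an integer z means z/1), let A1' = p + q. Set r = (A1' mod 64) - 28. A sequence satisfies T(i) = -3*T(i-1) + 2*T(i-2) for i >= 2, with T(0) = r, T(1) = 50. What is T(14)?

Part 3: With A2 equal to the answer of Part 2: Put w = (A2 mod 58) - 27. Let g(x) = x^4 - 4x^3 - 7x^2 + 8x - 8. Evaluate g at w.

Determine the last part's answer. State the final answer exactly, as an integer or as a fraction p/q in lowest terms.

94

Part 1: cross terms: (-24*-15 - 3*-17)=411, (3*9 - 26*-15)=417, (26*31 - 10*9)=716, (10*-17 - -24*31)=574; twice the area = |2118| = 2118; area = 1059; answer 1059
Part 2: A1 = 1059; threaded value p + q = 1060; r = 8; T(2) = -3*(50) + 2*(8) = -134; iterating: T(2)=-134, T(3)=502, T(4)=-1774, T(5)=6326, T(6)=-22526, T(7)=80230, T(8)=-285742, T(9)=1017686, T(10)=-3624542, T(11)=12908998, T(12)=-45976078, T(13)=163746230, T(14)=-583190846; answer -583190846
Part 3: A2 = -583190846; w = -3; 1*(-3)^4 - 4*(-3)^3 - 7*(-3)^2 + 8*(-3)^1 - 8 = (81) + (108) + (-63) + (-24) + (-8) = 94; answer 94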